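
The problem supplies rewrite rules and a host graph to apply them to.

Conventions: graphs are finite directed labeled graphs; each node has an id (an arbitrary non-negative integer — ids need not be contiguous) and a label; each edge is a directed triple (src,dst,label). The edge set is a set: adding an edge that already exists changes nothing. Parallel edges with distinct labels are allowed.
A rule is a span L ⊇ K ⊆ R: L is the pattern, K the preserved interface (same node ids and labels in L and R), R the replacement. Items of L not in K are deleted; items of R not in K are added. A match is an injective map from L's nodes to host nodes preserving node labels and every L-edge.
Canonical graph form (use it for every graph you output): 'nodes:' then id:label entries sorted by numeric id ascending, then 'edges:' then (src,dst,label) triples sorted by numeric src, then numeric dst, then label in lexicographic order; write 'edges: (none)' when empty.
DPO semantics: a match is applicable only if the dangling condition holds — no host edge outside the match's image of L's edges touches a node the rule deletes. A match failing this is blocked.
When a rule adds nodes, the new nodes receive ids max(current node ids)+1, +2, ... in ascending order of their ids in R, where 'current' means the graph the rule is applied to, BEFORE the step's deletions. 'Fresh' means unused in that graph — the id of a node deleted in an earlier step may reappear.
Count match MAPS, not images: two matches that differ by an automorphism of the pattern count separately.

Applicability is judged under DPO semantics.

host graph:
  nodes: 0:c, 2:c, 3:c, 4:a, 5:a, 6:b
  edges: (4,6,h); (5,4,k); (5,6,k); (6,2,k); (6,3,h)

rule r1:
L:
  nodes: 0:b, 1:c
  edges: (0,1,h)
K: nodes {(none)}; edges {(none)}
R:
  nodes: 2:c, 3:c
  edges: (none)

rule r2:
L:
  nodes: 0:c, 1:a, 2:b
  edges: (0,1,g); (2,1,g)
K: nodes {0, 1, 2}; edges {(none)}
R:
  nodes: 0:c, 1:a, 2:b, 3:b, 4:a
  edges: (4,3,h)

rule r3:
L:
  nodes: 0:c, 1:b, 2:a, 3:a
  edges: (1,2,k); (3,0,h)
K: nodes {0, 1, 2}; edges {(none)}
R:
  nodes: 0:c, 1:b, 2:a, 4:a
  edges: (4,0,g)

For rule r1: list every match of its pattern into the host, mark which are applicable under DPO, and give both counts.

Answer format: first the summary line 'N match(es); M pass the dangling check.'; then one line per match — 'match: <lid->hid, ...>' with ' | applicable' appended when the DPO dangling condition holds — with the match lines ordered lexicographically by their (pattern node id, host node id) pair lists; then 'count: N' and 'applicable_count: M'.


1 match(es); 0 pass the dangling check.
match: 0->6, 1->3
count: 1
applicable_count: 0


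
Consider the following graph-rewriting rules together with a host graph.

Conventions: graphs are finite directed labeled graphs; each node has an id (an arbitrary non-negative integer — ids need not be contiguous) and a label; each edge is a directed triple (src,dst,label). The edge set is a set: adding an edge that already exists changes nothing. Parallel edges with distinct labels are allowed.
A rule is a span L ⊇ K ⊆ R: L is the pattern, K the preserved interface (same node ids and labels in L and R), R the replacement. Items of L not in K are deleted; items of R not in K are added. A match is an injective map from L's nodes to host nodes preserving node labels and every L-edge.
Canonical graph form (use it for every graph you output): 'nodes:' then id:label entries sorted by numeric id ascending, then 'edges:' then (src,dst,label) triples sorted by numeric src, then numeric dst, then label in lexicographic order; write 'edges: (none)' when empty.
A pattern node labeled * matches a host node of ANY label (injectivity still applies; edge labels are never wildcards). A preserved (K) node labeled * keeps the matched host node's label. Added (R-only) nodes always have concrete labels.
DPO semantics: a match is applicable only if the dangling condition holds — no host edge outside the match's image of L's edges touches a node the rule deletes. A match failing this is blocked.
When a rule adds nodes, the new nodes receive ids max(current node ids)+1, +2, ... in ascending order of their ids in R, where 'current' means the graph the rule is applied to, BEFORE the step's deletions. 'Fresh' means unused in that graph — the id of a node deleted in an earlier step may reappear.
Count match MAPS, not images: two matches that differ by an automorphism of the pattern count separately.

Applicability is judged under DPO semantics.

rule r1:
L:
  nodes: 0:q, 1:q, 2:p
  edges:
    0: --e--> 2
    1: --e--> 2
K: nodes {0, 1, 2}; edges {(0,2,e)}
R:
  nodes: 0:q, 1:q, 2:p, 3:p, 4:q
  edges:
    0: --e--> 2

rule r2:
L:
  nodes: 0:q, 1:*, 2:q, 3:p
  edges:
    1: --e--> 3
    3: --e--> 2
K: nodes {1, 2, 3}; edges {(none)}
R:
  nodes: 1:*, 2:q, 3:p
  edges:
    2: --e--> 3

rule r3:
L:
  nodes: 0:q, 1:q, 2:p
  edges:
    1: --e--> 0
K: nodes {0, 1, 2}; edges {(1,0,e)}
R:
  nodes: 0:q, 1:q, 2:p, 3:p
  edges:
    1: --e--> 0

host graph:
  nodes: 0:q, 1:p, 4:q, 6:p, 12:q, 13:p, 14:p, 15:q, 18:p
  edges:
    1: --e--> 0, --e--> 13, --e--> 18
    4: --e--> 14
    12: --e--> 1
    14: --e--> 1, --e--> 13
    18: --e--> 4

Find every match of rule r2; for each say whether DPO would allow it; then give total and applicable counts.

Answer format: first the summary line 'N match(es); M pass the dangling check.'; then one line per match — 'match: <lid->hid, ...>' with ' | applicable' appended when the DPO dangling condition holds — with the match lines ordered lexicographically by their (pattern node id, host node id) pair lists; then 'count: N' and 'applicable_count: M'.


8 match(es); 3 pass the dangling check.
match: 0->0, 1->1, 2->4, 3->18
match: 0->4, 1->12, 2->0, 3->1
match: 0->4, 1->14, 2->0, 3->1
match: 0->12, 1->1, 2->4, 3->18
match: 0->12, 1->14, 2->0, 3->1
match: 0->15, 1->1, 2->4, 3->18 | applicable
match: 0->15, 1->12, 2->0, 3->1 | applicable
match: 0->15, 1->14, 2->0, 3->1 | applicable
count: 8
applicable_count: 3


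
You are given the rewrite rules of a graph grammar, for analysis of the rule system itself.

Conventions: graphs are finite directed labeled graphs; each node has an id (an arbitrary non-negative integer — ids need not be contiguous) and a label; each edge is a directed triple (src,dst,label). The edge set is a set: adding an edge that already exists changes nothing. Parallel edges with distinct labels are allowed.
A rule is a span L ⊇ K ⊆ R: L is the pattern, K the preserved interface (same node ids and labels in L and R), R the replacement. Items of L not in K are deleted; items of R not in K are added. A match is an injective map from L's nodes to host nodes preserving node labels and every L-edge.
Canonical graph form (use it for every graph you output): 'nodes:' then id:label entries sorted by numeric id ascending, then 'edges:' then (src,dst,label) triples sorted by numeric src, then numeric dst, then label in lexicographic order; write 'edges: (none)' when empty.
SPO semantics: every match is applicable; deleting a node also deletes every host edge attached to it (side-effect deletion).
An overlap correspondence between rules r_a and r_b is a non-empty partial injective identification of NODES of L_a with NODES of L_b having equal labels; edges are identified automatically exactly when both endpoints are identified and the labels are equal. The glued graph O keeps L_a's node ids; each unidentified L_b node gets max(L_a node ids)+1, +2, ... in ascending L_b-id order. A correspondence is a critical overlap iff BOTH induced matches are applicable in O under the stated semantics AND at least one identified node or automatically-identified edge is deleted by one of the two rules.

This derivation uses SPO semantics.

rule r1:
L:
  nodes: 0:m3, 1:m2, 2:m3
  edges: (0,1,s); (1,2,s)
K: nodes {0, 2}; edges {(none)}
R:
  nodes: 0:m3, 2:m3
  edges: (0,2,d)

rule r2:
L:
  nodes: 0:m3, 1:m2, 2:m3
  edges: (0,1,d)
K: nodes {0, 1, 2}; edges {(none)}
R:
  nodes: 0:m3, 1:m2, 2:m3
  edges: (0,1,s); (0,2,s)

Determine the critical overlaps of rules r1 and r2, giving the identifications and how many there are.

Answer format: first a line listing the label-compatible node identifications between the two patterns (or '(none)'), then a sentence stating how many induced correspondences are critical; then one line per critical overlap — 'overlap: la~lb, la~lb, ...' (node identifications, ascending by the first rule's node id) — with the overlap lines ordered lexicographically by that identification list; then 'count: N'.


label-compatible node identifications between L(r1) and L(r2): 0~0, 0~2, 1~1, 2~0, 2~2
7 of the induced correspondences are critical overlaps of r1 and r2.
overlap: 0~0, 1~1
overlap: 0~0, 1~1, 2~2
overlap: 0~2, 1~1
overlap: 0~2, 1~1, 2~0
overlap: 1~1
overlap: 1~1, 2~0
overlap: 1~1, 2~2
count: 7


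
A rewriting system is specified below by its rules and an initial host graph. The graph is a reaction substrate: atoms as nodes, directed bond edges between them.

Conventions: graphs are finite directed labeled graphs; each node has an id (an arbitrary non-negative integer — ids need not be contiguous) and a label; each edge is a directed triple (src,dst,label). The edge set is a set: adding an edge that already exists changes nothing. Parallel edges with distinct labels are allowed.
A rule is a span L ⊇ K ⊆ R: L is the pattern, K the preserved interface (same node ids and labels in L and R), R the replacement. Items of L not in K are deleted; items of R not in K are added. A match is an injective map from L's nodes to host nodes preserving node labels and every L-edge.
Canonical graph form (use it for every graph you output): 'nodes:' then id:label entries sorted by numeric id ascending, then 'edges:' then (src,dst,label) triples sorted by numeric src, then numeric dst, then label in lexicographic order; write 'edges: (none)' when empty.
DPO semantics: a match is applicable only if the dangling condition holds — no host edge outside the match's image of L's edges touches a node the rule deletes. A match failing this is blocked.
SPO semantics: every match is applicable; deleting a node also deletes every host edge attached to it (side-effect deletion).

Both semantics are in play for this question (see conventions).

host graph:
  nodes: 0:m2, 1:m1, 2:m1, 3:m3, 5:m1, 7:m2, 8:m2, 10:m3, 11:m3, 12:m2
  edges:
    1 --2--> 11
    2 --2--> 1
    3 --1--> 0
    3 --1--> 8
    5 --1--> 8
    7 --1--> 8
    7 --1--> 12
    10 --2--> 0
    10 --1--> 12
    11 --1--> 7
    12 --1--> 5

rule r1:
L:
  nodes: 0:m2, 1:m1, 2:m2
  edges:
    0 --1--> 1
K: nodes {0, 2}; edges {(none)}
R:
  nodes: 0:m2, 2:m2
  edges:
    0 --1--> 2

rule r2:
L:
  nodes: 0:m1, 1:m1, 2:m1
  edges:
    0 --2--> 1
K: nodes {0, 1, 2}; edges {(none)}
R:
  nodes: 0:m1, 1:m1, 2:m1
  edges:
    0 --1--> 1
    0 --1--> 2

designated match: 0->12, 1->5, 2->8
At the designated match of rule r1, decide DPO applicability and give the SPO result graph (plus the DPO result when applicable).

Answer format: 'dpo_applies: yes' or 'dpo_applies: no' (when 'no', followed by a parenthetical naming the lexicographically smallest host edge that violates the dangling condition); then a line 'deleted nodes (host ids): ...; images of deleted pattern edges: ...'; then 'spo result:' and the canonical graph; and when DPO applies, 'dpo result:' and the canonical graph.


dpo_applies: no
(the rule deletes node 5, which keeps host edge (5,8,1) outside the match image — the dangling condition fails, DPO blocks; SPO proceeds and side-deletes such edges)
deleted nodes (host ids): 5; images of deleted pattern edges: (12,5,1)
spo result:
nodes: 0:m2, 1:m1, 2:m1, 3:m3, 7:m2, 8:m2, 10:m3, 11:m3, 12:m2
edges: (1,11,2); (2,1,2); (3,0,1); (3,8,1); (7,8,1); (7,12,1); (10,0,2); (10,12,1); (11,7,1); (12,8,1)


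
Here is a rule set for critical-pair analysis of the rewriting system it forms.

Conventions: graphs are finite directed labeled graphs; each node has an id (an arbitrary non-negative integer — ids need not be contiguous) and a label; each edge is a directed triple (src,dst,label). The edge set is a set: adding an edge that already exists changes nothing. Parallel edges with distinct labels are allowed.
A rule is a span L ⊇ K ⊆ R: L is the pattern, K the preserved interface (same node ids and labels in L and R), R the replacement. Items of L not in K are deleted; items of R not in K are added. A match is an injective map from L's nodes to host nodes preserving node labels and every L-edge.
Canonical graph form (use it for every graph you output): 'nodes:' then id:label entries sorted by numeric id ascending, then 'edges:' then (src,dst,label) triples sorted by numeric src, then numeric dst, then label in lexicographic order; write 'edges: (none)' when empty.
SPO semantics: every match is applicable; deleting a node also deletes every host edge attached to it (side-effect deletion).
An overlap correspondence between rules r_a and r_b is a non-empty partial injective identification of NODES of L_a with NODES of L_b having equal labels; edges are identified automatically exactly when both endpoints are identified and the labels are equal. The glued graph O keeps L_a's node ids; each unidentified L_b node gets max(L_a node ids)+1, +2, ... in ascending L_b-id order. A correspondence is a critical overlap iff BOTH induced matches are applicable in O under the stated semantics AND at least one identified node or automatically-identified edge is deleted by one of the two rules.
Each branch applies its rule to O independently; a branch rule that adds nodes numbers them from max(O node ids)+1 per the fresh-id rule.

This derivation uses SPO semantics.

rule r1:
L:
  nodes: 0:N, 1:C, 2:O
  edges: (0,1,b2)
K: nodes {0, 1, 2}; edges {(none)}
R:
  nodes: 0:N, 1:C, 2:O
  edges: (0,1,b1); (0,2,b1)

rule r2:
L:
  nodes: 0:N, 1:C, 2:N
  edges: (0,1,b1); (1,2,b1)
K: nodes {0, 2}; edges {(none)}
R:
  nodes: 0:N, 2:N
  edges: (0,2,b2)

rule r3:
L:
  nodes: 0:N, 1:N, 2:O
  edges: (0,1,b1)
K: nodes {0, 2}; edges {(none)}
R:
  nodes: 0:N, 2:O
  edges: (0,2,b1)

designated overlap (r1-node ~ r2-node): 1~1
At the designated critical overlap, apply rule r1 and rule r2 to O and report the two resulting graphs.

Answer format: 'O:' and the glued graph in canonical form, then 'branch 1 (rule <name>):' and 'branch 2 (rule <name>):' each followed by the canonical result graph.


O:
nodes: 0:N, 1:C, 2:O, 3:N, 4:N
edges: (0,1,b2); (1,4,b1); (3,1,b1)
branch 1 (rule r1):
nodes: 0:N, 1:C, 2:O, 3:N, 4:N
edges: (0,1,b1); (0,2,b1); (1,4,b1); (3,1,b1)
branch 2 (rule r2):
nodes: 0:N, 2:O, 3:N, 4:N
edges: (3,4,b2)


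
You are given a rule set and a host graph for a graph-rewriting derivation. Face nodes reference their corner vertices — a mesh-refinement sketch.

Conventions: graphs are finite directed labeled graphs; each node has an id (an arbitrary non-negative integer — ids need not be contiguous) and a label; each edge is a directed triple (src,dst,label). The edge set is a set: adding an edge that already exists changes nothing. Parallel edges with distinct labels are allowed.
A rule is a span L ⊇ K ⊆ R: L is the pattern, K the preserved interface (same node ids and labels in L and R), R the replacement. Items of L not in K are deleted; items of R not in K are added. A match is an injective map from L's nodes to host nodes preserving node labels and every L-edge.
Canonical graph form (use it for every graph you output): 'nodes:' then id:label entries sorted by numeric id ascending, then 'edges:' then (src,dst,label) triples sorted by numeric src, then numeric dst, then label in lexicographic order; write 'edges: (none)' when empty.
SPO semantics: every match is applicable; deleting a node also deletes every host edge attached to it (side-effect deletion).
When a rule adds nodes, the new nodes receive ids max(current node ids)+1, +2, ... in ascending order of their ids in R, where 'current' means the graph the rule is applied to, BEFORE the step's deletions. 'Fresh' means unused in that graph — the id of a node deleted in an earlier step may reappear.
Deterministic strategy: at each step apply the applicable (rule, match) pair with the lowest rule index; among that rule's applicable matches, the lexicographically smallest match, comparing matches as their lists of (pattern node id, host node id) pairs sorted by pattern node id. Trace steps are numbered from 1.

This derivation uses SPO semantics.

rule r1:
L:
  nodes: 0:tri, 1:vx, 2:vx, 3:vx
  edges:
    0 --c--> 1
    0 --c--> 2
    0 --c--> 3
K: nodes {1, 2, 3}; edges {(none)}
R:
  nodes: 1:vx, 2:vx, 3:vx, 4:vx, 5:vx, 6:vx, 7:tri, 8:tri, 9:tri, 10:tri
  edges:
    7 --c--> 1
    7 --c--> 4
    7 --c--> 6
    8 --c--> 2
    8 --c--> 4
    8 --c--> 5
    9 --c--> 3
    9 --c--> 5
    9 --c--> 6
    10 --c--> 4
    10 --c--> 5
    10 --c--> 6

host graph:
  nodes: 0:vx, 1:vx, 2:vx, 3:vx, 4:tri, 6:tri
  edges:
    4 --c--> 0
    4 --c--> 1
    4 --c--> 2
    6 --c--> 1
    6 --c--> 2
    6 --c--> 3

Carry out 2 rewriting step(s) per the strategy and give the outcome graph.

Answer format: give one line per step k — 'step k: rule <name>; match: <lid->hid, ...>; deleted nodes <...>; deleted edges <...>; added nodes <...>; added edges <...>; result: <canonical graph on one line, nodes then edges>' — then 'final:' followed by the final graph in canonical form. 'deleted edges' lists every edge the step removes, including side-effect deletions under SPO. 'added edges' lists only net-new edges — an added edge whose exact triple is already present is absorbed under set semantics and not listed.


step 1: rule r1; match: 0->4, 1->0, 2->1, 3->2; deleted nodes 4; deleted edges (4,0,c); (4,1,c); (4,2,c); added nodes 7, 8, 9, 10, 11, 12, 13; added edges (10,0,c); (10,7,c); (10,9,c); (11,1,c); (11,7,c); (11,8,c); (12,2,c); (12,8,c); (12,9,c); (13,7,c); (13,8,c); (13,9,c); result: nodes: 0:vx, 1:vx, 2:vx, 3:vx, 6:tri, 7:vx, 8:vx, 9:vx, 10:tri, 11:tri, 12:tri, 13:tri edges: (6,1,c); (6,2,c); (6,3,c); (10,0,c); (10,7,c); (10,9,c); (11,1,c); (11,7,c); (11,8,c); (12,2,c); (12,8,c); (12,9,c); (13,7,c); (13,8,c); (13,9,c)
step 2: rule r1; match: 0->6, 1->1, 2->2, 3->3; deleted nodes 6; deleted edges (6,1,c); (6,2,c); (6,3,c); added nodes 14, 15, 16, 17, 18, 19, 20; added edges (17,1,c); (17,14,c); (17,16,c); (18,2,c); (18,14,c); (18,15,c); (19,3,c); (19,15,c); (19,16,c); (20,14,c); (20,15,c); (20,16,c); result: nodes: 0:vx, 1:vx, 2:vx, 3:vx, 7:vx, 8:vx, 9:vx, 10:tri, 11:tri, 12:tri, 13:tri, 14:vx, 15:vx, 16:vx, 17:tri, 18:tri, 19:tri, 20:tri edges: (10,0,c); (10,7,c); (10,9,c); (11,1,c); (11,7,c); (11,8,c); (12,2,c); (12,8,c); (12,9,c); (13,7,c); (13,8,c); (13,9,c); (17,1,c); (17,14,c); (17,16,c); (18,2,c); (18,14,c); (18,15,c); (19,3,c); (19,15,c); (19,16,c); (20,14,c); (20,15,c); (20,16,c)
final:
nodes: 0:vx, 1:vx, 2:vx, 3:vx, 7:vx, 8:vx, 9:vx, 10:tri, 11:tri, 12:tri, 13:tri, 14:vx, 15:vx, 16:vx, 17:tri, 18:tri, 19:tri, 20:tri
edges: (10,0,c); (10,7,c); (10,9,c); (11,1,c); (11,7,c); (11,8,c); (12,2,c); (12,8,c); (12,9,c); (13,7,c); (13,8,c); (13,9,c); (17,1,c); (17,14,c); (17,16,c); (18,2,c); (18,14,c); (18,15,c); (19,3,c); (19,15,c); (19,16,c); (20,14,c); (20,15,c); (20,16,c)


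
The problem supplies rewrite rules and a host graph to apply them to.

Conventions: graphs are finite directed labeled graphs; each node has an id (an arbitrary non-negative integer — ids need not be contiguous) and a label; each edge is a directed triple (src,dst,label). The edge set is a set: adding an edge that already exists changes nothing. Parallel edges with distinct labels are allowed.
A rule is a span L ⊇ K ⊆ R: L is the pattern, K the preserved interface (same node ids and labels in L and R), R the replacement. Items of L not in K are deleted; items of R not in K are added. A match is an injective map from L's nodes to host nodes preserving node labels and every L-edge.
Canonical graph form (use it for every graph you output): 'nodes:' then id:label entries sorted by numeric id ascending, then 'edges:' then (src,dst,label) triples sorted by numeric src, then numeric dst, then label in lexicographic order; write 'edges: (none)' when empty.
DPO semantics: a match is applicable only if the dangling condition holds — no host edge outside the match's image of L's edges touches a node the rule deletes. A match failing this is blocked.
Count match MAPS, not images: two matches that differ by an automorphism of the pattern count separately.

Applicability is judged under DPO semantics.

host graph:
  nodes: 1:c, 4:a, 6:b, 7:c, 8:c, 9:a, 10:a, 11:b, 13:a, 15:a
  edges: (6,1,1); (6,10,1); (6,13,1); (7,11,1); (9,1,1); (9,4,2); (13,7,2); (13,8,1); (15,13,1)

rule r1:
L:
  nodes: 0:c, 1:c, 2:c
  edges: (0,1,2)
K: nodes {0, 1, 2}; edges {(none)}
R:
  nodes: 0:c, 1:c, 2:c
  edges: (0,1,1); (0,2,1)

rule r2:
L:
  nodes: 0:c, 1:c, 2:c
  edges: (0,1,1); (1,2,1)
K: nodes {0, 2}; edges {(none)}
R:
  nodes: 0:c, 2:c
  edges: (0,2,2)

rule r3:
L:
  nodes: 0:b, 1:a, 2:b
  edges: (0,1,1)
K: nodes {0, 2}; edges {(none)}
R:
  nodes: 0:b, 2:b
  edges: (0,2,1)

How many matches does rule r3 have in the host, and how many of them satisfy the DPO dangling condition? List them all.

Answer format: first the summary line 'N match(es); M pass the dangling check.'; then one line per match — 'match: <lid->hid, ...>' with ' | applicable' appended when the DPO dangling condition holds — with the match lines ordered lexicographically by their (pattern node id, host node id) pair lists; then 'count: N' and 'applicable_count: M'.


2 match(es); 1 pass the dangling check.
match: 0->6, 1->10, 2->11 | applicable
match: 0->6, 1->13, 2->11
count: 2
applicable_count: 1


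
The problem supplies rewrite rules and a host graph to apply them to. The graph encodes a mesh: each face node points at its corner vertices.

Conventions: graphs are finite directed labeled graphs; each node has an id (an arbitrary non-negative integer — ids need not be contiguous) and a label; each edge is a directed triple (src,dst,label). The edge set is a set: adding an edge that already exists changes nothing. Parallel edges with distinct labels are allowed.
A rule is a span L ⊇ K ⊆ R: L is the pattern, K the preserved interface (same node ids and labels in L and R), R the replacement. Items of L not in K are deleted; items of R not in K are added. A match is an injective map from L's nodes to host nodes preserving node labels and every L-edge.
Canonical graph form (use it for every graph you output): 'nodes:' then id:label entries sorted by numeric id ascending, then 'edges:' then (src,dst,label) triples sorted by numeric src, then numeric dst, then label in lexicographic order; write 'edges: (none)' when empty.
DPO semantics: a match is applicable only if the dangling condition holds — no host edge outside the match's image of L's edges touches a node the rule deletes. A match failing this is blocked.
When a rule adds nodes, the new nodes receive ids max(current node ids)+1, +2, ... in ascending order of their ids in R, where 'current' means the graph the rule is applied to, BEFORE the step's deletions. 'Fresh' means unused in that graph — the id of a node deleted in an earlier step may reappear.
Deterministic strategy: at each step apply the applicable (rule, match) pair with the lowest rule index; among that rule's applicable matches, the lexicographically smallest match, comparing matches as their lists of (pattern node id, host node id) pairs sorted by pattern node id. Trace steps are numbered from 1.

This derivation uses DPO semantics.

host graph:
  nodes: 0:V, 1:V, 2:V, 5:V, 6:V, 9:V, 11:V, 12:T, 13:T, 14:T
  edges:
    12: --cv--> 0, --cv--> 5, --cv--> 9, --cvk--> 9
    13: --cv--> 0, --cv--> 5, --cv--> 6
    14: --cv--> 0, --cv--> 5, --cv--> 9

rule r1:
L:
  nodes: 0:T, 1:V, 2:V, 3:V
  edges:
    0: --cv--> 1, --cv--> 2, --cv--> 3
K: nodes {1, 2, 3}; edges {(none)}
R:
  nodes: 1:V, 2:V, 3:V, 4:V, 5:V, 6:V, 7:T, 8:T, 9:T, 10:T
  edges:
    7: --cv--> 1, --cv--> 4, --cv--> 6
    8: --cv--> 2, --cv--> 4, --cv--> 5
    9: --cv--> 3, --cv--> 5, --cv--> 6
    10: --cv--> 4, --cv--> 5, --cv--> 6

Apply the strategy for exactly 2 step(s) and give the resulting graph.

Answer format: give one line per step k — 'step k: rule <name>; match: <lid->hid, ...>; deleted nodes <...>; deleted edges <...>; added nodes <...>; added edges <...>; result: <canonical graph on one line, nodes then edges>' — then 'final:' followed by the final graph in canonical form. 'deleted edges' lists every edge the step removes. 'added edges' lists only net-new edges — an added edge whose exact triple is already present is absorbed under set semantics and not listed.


step 1: rule r1; match: 0->13, 1->0, 2->5, 3->6; deleted nodes 13; deleted edges (13,0,cv); (13,5,cv); (13,6,cv); added nodes 15, 16, 17, 18, 19, 20, 21; added edges (18,0,cv); (18,15,cv); (18,17,cv); (19,5,cv); (19,15,cv); (19,16,cv); (20,6,cv); (20,16,cv); (20,17,cv); (21,15,cv); (21,16,cv); (21,17,cv); result: nodes: 0:V, 1:V, 2:V, 5:V, 6:V, 9:V, 11:V, 12:T, 14:T, 15:V, 16:V, 17:V, 18:T, 19:T, 20:T, 21:T edges: (12,0,cv); (12,5,cv); (12,9,cv); (12,9,cvk); (14,0,cv); (14,5,cv); (14,9,cv); (18,0,cv); (18,15,cv); (18,17,cv); (19,5,cv); (19,15,cv); (19,16,cv); (20,6,cv); (20,16,cv); (20,17,cv); (21,15,cv); (21,16,cv); (21,17,cv)
step 2: rule r1; match: 0->14, 1->0, 2->5, 3->9; deleted nodes 14; deleted edges (14,0,cv); (14,5,cv); (14,9,cv); added nodes 22, 23, 24, 25, 26, 27, 28; added edges (25,0,cv); (25,22,cv); (25,24,cv); (26,5,cv); (26,22,cv); (26,23,cv); (27,9,cv); (27,23,cv); (27,24,cv); (28,22,cv); (28,23,cv); (28,24,cv); result: nodes: 0:V, 1:V, 2:V, 5:V, 6:V, 9:V, 11:V, 12:T, 15:V, 16:V, 17:V, 18:T, 19:T, 20:T, 21:T, 22:V, 23:V, 24:V, 25:T, 26:T, 27:T, 28:T edges: (12,0,cv); (12,5,cv); (12,9,cv); (12,9,cvk); (18,0,cv); (18,15,cv); (18,17,cv); (19,5,cv); (19,15,cv); (19,16,cv); (20,6,cv); (20,16,cv); (20,17,cv); (21,15,cv); (21,16,cv); (21,17,cv); (25,0,cv); (25,22,cv); (25,24,cv); (26,5,cv); (26,22,cv); (26,23,cv); (27,9,cv); (27,23,cv); (27,24,cv); (28,22,cv); (28,23,cv); (28,24,cv)
final:
nodes: 0:V, 1:V, 2:V, 5:V, 6:V, 9:V, 11:V, 12:T, 15:V, 16:V, 17:V, 18:T, 19:T, 20:T, 21:T, 22:V, 23:V, 24:V, 25:T, 26:T, 27:T, 28:T
edges: (12,0,cv); (12,5,cv); (12,9,cv); (12,9,cvk); (18,0,cv); (18,15,cv); (18,17,cv); (19,5,cv); (19,15,cv); (19,16,cv); (20,6,cv); (20,16,cv); (20,17,cv); (21,15,cv); (21,16,cv); (21,17,cv); (25,0,cv); (25,22,cv); (25,24,cv); (26,5,cv); (26,22,cv); (26,23,cv); (27,9,cv); (27,23,cv); (27,24,cv); (28,22,cv); (28,23,cv); (28,24,cv)


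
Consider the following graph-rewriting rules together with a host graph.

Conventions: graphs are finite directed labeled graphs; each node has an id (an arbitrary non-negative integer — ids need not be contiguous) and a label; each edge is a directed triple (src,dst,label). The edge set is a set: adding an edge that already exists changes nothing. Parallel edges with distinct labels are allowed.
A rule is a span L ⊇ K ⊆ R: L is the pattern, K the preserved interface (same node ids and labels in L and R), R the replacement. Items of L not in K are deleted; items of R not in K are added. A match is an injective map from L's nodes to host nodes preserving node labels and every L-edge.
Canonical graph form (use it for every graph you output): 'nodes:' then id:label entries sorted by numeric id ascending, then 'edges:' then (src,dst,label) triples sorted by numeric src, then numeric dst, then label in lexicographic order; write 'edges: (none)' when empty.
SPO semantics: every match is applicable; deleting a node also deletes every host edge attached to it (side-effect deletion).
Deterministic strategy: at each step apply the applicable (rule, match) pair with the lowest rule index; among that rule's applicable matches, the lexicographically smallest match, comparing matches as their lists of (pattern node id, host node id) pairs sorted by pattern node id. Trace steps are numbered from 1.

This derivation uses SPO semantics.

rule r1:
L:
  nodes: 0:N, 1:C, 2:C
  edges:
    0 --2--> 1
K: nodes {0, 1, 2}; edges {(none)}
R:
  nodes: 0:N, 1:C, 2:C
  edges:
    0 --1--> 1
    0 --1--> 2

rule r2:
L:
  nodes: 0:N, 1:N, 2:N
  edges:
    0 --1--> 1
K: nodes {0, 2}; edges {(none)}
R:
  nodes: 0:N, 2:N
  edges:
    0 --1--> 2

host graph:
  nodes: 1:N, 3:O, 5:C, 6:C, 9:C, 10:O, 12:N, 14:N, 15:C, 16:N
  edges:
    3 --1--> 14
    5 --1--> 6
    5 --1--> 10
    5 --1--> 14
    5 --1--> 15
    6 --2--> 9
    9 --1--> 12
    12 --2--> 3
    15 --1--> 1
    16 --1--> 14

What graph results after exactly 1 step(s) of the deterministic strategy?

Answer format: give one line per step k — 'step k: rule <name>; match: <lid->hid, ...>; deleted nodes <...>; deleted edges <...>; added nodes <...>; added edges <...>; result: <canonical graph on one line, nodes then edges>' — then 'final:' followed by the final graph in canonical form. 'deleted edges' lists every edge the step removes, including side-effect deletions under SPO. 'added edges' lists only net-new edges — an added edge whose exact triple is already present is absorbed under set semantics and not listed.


step 1: rule r2; match: 0->16, 1->14, 2->1; deleted nodes 14; deleted edges (3,14,1); (5,14,1); (16,14,1); added nodes (none); added edges (16,1,1); result: nodes: 1:N, 3:O, 5:C, 6:C, 9:C, 10:O, 12:N, 15:C, 16:N edges: (5,6,1); (5,10,1); (5,15,1); (6,9,2); (9,12,1); (12,3,2); (15,1,1); (16,1,1)
final:
nodes: 1:N, 3:O, 5:C, 6:C, 9:C, 10:O, 12:N, 15:C, 16:N
edges: (5,6,1); (5,10,1); (5,15,1); (6,9,2); (9,12,1); (12,3,2); (15,1,1); (16,1,1)


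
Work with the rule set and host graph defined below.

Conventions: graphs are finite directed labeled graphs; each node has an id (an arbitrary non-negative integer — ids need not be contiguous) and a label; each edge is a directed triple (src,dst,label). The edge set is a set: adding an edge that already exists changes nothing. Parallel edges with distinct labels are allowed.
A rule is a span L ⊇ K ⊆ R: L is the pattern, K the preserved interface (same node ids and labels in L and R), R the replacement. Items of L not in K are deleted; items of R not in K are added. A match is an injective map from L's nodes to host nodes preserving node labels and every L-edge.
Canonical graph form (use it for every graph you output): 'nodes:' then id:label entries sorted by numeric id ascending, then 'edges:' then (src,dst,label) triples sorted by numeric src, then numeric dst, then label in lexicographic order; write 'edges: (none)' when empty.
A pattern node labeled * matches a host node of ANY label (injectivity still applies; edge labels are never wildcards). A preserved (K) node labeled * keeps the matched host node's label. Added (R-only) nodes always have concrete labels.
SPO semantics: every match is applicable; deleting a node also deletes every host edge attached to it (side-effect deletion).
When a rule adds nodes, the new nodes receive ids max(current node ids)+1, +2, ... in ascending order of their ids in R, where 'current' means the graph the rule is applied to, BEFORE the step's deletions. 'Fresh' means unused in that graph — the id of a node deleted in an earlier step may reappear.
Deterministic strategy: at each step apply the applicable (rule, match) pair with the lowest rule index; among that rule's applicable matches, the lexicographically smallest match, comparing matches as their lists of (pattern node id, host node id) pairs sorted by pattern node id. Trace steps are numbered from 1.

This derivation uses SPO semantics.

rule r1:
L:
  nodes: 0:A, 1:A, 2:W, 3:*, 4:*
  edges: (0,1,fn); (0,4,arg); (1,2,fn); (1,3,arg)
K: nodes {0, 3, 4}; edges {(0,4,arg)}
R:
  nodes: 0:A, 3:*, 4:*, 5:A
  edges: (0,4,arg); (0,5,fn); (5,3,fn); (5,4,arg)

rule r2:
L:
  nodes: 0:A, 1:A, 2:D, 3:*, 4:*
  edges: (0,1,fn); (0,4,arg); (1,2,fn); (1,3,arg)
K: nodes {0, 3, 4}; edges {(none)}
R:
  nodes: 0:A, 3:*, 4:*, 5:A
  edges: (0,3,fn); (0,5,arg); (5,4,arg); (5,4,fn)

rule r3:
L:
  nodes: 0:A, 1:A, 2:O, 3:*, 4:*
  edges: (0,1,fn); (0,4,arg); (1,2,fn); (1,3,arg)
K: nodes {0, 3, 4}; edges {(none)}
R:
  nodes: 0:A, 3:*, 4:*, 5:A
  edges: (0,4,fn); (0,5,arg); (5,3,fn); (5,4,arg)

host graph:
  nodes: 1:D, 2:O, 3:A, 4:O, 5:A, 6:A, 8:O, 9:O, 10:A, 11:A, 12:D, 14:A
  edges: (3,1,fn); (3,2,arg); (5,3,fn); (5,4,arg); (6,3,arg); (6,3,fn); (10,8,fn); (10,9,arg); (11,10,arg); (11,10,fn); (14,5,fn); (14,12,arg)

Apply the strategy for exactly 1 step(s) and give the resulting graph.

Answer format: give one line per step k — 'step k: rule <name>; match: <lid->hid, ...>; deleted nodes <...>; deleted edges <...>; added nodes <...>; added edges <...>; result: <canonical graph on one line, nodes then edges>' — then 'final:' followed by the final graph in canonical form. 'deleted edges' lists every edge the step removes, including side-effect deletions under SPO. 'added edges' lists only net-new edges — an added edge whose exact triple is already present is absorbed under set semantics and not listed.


step 1: rule r2; match: 0->5, 1->3, 2->1, 3->2, 4->4; deleted nodes 1, 3; deleted edges (3,1,fn); (3,2,arg); (5,3,fn); (5,4,arg); (6,3,arg); (6,3,fn); added nodes 15; added edges (5,2,fn); (5,15,arg); (15,4,arg); (15,4,fn); result: nodes: 2:O, 4:O, 5:A, 6:A, 8:O, 9:O, 10:A, 11:A, 12:D, 14:A, 15:A edges: (5,2,fn); (5,15,arg); (10,8,fn); (10,9,arg); (11,10,arg); (11,10,fn); (14,5,fn); (14,12,arg); (15,4,arg); (15,4,fn)
final:
nodes: 2:O, 4:O, 5:A, 6:A, 8:O, 9:O, 10:A, 11:A, 12:D, 14:A, 15:A
edges: (5,2,fn); (5,15,arg); (10,8,fn); (10,9,arg); (11,10,arg); (11,10,fn); (14,5,fn); (14,12,arg); (15,4,arg); (15,4,fn)


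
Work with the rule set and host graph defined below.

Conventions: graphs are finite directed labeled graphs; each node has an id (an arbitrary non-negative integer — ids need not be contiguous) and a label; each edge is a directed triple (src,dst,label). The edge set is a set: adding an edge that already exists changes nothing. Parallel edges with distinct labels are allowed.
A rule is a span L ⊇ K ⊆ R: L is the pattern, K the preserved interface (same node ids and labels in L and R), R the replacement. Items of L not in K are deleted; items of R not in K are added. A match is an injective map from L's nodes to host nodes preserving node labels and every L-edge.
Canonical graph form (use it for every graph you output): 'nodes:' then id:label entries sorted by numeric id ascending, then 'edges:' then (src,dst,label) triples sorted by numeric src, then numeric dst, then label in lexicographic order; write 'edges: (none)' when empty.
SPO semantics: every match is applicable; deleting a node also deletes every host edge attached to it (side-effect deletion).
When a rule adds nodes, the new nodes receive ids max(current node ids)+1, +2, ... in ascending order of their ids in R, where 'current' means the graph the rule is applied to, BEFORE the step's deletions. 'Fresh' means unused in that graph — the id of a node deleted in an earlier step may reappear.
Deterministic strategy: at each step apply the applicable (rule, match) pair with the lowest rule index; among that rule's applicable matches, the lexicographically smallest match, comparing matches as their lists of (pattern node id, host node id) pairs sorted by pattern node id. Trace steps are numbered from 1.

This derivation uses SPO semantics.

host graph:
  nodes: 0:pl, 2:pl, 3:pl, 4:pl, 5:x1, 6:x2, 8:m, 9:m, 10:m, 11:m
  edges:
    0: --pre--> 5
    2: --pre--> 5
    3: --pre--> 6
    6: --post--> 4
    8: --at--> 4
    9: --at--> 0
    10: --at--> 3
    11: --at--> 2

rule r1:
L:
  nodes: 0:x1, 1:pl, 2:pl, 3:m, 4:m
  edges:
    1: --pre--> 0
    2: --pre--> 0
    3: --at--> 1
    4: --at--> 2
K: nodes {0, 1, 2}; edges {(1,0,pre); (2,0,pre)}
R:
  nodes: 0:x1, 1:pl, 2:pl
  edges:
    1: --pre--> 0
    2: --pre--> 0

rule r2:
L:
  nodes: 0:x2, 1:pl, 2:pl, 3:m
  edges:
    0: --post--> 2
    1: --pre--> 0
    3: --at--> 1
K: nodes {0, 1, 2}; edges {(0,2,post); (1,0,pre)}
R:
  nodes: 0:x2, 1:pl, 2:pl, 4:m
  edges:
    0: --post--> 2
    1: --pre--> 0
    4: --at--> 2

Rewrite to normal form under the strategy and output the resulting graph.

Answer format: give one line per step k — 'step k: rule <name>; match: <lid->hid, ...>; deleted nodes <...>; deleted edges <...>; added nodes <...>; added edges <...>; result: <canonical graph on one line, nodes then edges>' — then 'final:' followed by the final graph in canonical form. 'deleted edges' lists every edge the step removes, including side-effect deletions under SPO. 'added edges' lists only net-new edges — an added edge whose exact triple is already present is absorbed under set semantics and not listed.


step 1: rule r1; match: 0->5, 1->0, 2->2, 3->9, 4->11; deleted nodes 9, 11; deleted edges (9,0,at); (11,2,at); added nodes (none); added edges (none); result: nodes: 0:pl, 2:pl, 3:pl, 4:pl, 5:x1, 6:x2, 8:m, 10:m edges: (0,5,pre); (2,5,pre); (3,6,pre); (6,4,post); (8,4,at); (10,3,at)
step 2: rule r2; match: 0->6, 1->3, 2->4, 3->10; deleted nodes 10; deleted edges (10,3,at); added nodes 11; added edges (11,4,at); result: nodes: 0:pl, 2:pl, 3:pl, 4:pl, 5:x1, 6:x2, 8:m, 11:m edges: (0,5,pre); (2,5,pre); (3,6,pre); (6,4,post); (8,4,at); (11,4,at)
final:
nodes: 0:pl, 2:pl, 3:pl, 4:pl, 5:x1, 6:x2, 8:m, 11:m
edges: (0,5,pre); (2,5,pre); (3,6,pre); (6,4,post); (8,4,at); (11,4,at)


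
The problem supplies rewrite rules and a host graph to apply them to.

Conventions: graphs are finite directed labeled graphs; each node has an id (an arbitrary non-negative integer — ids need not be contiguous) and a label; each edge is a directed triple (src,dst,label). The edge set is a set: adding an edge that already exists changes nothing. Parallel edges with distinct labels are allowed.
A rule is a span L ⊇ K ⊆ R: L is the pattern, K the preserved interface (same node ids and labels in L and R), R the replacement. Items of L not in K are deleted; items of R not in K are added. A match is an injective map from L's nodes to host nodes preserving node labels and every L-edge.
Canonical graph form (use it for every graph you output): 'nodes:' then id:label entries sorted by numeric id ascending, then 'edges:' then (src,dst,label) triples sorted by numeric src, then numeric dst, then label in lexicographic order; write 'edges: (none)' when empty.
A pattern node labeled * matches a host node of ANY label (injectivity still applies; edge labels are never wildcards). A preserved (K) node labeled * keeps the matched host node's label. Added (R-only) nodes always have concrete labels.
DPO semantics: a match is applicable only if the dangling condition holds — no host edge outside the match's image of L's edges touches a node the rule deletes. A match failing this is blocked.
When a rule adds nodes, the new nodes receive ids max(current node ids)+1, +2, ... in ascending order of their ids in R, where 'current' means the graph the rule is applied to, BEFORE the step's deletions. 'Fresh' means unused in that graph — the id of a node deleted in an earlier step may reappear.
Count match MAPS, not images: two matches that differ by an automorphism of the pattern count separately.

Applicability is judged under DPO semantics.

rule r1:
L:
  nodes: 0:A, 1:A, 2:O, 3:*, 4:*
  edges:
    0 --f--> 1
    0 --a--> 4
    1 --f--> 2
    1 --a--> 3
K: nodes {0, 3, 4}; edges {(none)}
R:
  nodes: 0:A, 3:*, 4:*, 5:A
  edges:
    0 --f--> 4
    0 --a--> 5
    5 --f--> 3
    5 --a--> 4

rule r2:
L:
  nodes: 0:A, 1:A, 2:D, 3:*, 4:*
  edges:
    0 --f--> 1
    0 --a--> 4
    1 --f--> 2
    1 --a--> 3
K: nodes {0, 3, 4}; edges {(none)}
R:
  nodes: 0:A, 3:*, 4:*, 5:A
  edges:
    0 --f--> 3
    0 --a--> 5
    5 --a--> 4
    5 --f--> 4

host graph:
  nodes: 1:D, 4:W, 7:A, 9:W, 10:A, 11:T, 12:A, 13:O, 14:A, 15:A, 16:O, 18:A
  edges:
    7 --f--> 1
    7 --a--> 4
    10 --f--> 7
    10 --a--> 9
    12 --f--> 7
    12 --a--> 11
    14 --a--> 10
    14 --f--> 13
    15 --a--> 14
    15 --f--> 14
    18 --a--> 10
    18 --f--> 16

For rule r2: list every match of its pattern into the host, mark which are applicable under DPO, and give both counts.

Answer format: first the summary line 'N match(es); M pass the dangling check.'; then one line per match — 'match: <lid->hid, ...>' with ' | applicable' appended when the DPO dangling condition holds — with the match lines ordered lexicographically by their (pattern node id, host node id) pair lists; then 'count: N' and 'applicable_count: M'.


2 match(es); 0 pass the dangling check.
match: 0->10, 1->7, 2->1, 3->4, 4->9
match: 0->12, 1->7, 2->1, 3->4, 4->11
count: 2
applicable_count: 0
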